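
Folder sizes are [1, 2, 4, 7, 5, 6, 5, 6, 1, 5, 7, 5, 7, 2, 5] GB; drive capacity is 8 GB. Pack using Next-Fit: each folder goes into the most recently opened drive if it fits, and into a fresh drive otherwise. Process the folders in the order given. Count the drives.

11 drives

1 GB → drive 1 (remaining 7 GB)
2 GB → drive 1 (remaining 5 GB)
4 GB → drive 1 (remaining 1 GB)
7 GB → drive 2 (remaining 1 GB)
5 GB → drive 3 (remaining 3 GB)
6 GB → drive 4 (remaining 2 GB)
5 GB → drive 5 (remaining 3 GB)
6 GB → drive 6 (remaining 2 GB)
1 GB → drive 6 (remaining 1 GB)
5 GB → drive 7 (remaining 3 GB)
7 GB → drive 8 (remaining 1 GB)
5 GB → drive 9 (remaining 3 GB)
7 GB → drive 10 (remaining 1 GB)
2 GB → drive 11 (remaining 6 GB)
5 GB → drive 11 (remaining 1 GB)
Final drives: [1,2,4] [7] [5] [6] [5] [6,1] [5] [7] [5] [7] [2,5].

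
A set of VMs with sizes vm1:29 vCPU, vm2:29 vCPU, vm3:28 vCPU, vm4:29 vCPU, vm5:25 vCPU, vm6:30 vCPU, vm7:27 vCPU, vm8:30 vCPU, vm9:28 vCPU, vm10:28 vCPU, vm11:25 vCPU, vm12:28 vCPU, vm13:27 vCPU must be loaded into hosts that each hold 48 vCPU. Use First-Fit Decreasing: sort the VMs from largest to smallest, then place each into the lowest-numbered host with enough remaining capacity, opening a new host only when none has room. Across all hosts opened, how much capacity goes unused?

Sorted descending: 30, 30, 29, 29, 29, 28, 28, 28, 28, 27, 27, 25, 25.
30 vCPU → host 1 (remaining 18 vCPU)
30 vCPU → host 2 (remaining 18 vCPU)
29 vCPU → host 3 (remaining 19 vCPU)
29 vCPU → host 4 (remaining 19 vCPU)
29 vCPU → host 5 (remaining 19 vCPU)
28 vCPU → host 6 (remaining 20 vCPU)
28 vCPU → host 7 (remaining 20 vCPU)
28 vCPU → host 8 (remaining 20 vCPU)
28 vCPU → host 9 (remaining 20 vCPU)
27 vCPU → host 10 (remaining 21 vCPU)
27 vCPU → host 11 (remaining 21 vCPU)
25 vCPU → host 12 (remaining 23 vCPU)
25 vCPU → host 13 (remaining 23 vCPU)
13 hosts × 48 vCPU = 624 vCPU; used 363 vCPU; unused 261 vCPU.

261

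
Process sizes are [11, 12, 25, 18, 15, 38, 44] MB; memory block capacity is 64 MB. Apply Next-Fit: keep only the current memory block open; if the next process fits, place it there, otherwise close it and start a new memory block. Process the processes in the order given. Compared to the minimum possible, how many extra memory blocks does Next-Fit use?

1

Next-Fit: [11,12,25] [18,15] [38] [44] → 4 memory blocks.
Total size 163 MB; any packing needs at least ⌈163/64⌉ = 3 memory blocks.
An optimal packing achieves that bound: [44,18] [38,25] [15,12,11] → 3 memory blocks.
Excess: 4 − 3 = 1.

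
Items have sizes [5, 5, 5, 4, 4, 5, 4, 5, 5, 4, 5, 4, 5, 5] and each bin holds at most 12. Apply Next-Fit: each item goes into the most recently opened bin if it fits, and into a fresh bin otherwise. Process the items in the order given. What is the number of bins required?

7 bins

5 → bin 1 (remaining 7)
5 → bin 1 (remaining 2)
5 → bin 2 (remaining 7)
4 → bin 2 (remaining 3)
4 → bin 3 (remaining 8)
5 → bin 3 (remaining 3)
4 → bin 4 (remaining 8)
5 → bin 4 (remaining 3)
5 → bin 5 (remaining 7)
4 → bin 5 (remaining 3)
5 → bin 6 (remaining 7)
4 → bin 6 (remaining 3)
5 → bin 7 (remaining 7)
5 → bin 7 (remaining 2)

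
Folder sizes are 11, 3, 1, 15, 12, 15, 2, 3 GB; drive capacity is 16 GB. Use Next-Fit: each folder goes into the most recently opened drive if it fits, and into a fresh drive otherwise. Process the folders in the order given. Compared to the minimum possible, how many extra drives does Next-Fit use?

Next-Fit: [11,3,1] [15] [12] [15] [2,3] → 5 drives.
Total size 62 GB; any packing needs at least ⌈62/16⌉ = 4 drives.
An optimal packing achieves that bound: [15,1] [15] [12,3] [11,3,2] → 4 drives.
Excess: 5 − 4 = 1.

1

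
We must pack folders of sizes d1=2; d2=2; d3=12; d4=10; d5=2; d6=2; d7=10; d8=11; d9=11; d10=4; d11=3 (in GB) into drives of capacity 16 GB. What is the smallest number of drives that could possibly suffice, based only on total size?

5

Total size = 2 + 2 + 12 + 10 + 2 + 2 + 10 + 11 + 11 + 4 + 3 = 69 GB.
⌈69 / 16⌉ = 5.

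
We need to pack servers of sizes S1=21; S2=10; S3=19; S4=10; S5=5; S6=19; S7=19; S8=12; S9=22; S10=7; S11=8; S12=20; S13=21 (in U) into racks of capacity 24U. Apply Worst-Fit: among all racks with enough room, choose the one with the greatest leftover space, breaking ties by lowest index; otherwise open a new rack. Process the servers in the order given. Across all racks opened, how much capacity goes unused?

Put S1 (21U) in rack 1; 3U remain.
Put S2 (10U) in rack 2; 14U remain.
Put S3 (19U) in rack 3; 5U remain.
Put S4 (10U) in rack 2; 4U remain.
Put S5 (5U) in rack 3; 0U remain.
Put S6 (19U) in rack 4; 5U remain.
Put S7 (19U) in rack 5; 5U remain.
Put S8 (12U) in rack 6; 12U remain.
Put S9 (22U) in rack 7; 2U remain.
Put S10 (7U) in rack 6; 5U remain.
Put S11 (8U) in rack 8; 16U remain.
Put S12 (20U) in rack 9; 4U remain.
Put S13 (21U) in rack 10; 3U remain.
10 racks × 24U = 240U; used 193U; unused 47U.

47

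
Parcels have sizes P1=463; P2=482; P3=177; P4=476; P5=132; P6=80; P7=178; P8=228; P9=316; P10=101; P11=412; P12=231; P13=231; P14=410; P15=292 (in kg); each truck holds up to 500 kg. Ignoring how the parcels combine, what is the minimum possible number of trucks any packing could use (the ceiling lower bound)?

Total size = 463 + 482 + 177 + 476 + 132 + 80 + 178 + 228 + 316 + 101 + 412 + 231 + 231 + 410 + 292 = 4209 kg.
⌈4209 / 500⌉ = 9.

9 trucks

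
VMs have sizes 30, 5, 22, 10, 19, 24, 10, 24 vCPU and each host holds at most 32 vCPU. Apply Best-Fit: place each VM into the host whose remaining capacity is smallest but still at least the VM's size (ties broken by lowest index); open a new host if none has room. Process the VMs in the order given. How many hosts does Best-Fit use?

30 vCPU → host 1 (remaining 2 vCPU)
5 vCPU → host 2 (remaining 27 vCPU)
22 vCPU → host 2 (remaining 5 vCPU)
10 vCPU → host 3 (remaining 22 vCPU)
19 vCPU → host 3 (remaining 3 vCPU)
24 vCPU → host 4 (remaining 8 vCPU)
10 vCPU → host 5 (remaining 22 vCPU)
24 vCPU → host 6 (remaining 8 vCPU)
Final hosts: [30] [5,22] [10,19] [24] [10] [24].

6 hosts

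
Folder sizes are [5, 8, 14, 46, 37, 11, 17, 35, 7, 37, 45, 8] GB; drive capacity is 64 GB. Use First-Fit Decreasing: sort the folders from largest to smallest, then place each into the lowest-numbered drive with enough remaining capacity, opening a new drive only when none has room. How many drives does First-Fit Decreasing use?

Sorted descending: 46, 45, 37, 37, 35, 17, 14, 11, 8, 8, 7, 5.
46 GB → drive 1 (remaining 18 GB)
45 GB → drive 2 (remaining 19 GB)
37 GB → drive 3 (remaining 27 GB)
37 GB → drive 4 (remaining 27 GB)
35 GB → drive 5 (remaining 29 GB)
17 GB → drive 1 (remaining 1 GB)
14 GB → drive 2 (remaining 5 GB)
11 GB → drive 3 (remaining 16 GB)
8 GB → drive 3 (remaining 8 GB)
8 GB → drive 3 (remaining 0 GB)
7 GB → drive 4 (remaining 20 GB)
5 GB → drive 2 (remaining 0 GB)

5 drives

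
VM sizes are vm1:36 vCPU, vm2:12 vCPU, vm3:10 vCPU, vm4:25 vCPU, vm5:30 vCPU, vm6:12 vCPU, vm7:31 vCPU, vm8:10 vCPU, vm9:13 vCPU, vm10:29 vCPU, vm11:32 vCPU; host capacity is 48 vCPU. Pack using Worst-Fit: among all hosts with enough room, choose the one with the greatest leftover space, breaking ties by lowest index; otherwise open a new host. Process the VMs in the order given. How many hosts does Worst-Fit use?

vm1 (36 vCPU) → host 1 (remaining 12 vCPU)
vm2 (12 vCPU) → host 1 (remaining 0 vCPU)
vm3 (10 vCPU) → host 2 (remaining 38 vCPU)
vm4 (25 vCPU) → host 2 (remaining 13 vCPU)
vm5 (30 vCPU) → host 3 (remaining 18 vCPU)
vm6 (12 vCPU) → host 3 (remaining 6 vCPU)
vm7 (31 vCPU) → host 4 (remaining 17 vCPU)
vm8 (10 vCPU) → host 4 (remaining 7 vCPU)
vm9 (13 vCPU) → host 2 (remaining 0 vCPU)
vm10 (29 vCPU) → host 5 (remaining 19 vCPU)
vm11 (32 vCPU) → host 6 (remaining 16 vCPU)
Final hosts: [36,12] [10,25,13] [30,12] [31,10] [29] [32].

6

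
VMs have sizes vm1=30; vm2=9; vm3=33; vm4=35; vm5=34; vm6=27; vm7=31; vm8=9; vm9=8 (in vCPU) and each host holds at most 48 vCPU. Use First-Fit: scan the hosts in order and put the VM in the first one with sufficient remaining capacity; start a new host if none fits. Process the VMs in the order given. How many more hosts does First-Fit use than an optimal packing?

First-Fit: [30,9,9] [33,8] [35] [34] [27] [31] → 6 hosts.
6 VMs exceed 24 vCPU (half the capacity), and no two of those can share a host, so at least 6 hosts are needed.
So 6 is already optimal.

0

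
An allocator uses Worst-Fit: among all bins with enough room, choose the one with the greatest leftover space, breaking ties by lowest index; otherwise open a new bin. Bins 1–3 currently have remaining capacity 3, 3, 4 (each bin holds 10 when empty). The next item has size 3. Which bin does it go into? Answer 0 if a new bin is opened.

Bins with room: bin 1 (3), bin 2 (3), bin 3 (4).
Most room is bin 3 with 4 free.

3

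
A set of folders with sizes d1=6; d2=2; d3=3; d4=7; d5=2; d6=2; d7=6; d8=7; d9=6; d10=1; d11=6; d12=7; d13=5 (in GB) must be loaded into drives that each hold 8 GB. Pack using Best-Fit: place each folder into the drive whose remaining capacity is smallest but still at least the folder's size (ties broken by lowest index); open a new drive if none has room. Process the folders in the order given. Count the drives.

Put d1 (6 GB) in drive 1; 2 GB remain.
Put d2 (2 GB) in drive 1; 0 GB remain.
Put d3 (3 GB) in drive 2; 5 GB remain.
Put d4 (7 GB) in drive 3; 1 GB remain.
Put d5 (2 GB) in drive 2; 3 GB remain.
Put d6 (2 GB) in drive 2; 1 GB remain.
Put d7 (6 GB) in drive 4; 2 GB remain.
Put d8 (7 GB) in drive 5; 1 GB remain.
Put d9 (6 GB) in drive 6; 2 GB remain.
Put d10 (1 GB) in drive 2; 0 GB remain.
Put d11 (6 GB) in drive 7; 2 GB remain.
Put d12 (7 GB) in drive 8; 1 GB remain.
Put d13 (5 GB) in drive 9; 3 GB remain.

9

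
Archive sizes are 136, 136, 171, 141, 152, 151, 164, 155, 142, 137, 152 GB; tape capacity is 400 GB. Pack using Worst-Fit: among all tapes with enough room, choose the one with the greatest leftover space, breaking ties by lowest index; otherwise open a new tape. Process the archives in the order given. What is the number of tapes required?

6

Put 136 GB in tape 1; 264 GB remain.
Put 136 GB in tape 1; 128 GB remain.
Put 171 GB in tape 2; 229 GB remain.
Put 141 GB in tape 2; 88 GB remain.
Put 152 GB in tape 3; 248 GB remain.
Put 151 GB in tape 3; 97 GB remain.
Put 164 GB in tape 4; 236 GB remain.
Put 155 GB in tape 4; 81 GB remain.
Put 142 GB in tape 5; 258 GB remain.
Put 137 GB in tape 5; 121 GB remain.
Put 152 GB in tape 6; 248 GB remain.
Final tapes: [136,136] [171,141] [152,151] [164,155] [142,137] [152].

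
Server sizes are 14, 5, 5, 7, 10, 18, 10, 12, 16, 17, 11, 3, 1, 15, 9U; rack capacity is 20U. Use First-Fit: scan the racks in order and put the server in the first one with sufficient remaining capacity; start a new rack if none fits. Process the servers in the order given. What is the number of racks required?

9 racks

Put 14U in rack 1; 6U remain.
Put 5U in rack 1; 1U remain.
Put 5U in rack 2; 15U remain.
Put 7U in rack 2; 8U remain.
Put 10U in rack 3; 10U remain.
Put 18U in rack 4; 2U remain.
Put 10U in rack 3; 0U remain.
Put 12U in rack 5; 8U remain.
Put 16U in rack 6; 4U remain.
Put 17U in rack 7; 3U remain.
Put 11U in rack 8; 9U remain.
Put 3U in rack 2; 5U remain.
Put 1U in rack 1; 0U remain.
Put 15U in rack 9; 5U remain.
Put 9U in rack 8; 0U remain.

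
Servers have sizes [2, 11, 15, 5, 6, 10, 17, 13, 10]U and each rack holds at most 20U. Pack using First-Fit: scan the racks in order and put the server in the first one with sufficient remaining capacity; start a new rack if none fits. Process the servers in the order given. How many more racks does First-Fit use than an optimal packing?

1

First-Fit: [2,11,5] [15] [6,10] [17] [13] [10] → 6 racks.
Total size 89U; any packing needs at least ⌈89/20⌉ = 5 racks.
An optimal packing achieves that bound: [17,2] [15,5] [13,6] [11] [10,10] → 5 racks.
Excess: 6 − 5 = 1.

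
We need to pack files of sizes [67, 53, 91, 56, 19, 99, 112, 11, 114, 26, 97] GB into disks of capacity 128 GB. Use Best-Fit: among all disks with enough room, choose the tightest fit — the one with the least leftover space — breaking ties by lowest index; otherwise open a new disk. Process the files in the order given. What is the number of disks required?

7

Put 67 GB in disk 1; 61 GB remain.
Put 53 GB in disk 1; 8 GB remain.
Put 91 GB in disk 2; 37 GB remain.
Put 56 GB in disk 3; 72 GB remain.
Put 19 GB in disk 2; 18 GB remain.
Put 99 GB in disk 4; 29 GB remain.
Put 112 GB in disk 5; 16 GB remain.
Put 11 GB in disk 5; 5 GB remain.
Put 114 GB in disk 6; 14 GB remain.
Put 26 GB in disk 4; 3 GB remain.
Put 97 GB in disk 7; 31 GB remain.
Final disks: [67,53] [91,19] [56] [99,26] [112,11] [114] [97].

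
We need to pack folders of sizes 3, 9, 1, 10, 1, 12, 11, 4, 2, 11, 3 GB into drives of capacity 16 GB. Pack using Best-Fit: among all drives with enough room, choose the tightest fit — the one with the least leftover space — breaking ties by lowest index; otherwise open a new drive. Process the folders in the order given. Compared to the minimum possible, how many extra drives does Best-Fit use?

Best-Fit: [3,9,1,1,2] [10] [12,4] [11,3] [11] → 5 drives.
Total size 67 GB; any packing needs at least ⌈67/16⌉ = 5 drives.
So 5 is already optimal.

0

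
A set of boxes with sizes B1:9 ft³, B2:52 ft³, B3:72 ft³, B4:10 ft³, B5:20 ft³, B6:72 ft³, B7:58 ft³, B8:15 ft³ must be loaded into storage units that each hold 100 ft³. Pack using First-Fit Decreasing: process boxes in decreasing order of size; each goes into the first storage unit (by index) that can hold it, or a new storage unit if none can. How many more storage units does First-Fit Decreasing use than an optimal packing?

First-Fit Decreasing: [72,20] [72,15,10] [58,9] [52] → 4 storage units.
Total size 308 ft³; any packing needs at least ⌈308/100⌉ = 4 storage units.
So 4 is already optimal.

0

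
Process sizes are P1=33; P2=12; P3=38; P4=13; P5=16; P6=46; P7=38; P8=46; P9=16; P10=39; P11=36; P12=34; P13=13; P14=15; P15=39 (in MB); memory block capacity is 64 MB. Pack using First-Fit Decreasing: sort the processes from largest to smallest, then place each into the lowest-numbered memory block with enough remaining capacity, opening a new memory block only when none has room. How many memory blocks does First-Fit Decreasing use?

9 memory blocks

Sorted descending: 46, 46, 39, 39, 38, 38, 36, 34, 33, 16, 16, 15, 13, 13, 12.
memory block 1: place 46 MB, 18 MB left
memory block 2: place 46 MB, 18 MB left
memory block 3: place 39 MB, 25 MB left
memory block 4: place 39 MB, 25 MB left
memory block 5: place 38 MB, 26 MB left
memory block 6: place 38 MB, 26 MB left
memory block 7: place 36 MB, 28 MB left
memory block 8: place 34 MB, 30 MB left
memory block 9: place 33 MB, 31 MB left
memory block 1: place 16 MB, 2 MB left
memory block 2: place 16 MB, 2 MB left
memory block 3: place 15 MB, 10 MB left
memory block 4: place 13 MB, 12 MB left
memory block 5: place 13 MB, 13 MB left
memory block 4: place 12 MB, 0 MB left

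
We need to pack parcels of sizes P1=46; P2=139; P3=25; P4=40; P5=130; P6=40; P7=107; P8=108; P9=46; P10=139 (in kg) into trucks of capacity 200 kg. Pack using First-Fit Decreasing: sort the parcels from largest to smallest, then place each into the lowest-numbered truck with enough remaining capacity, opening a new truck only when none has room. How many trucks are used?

Sorted descending: 139, 139, 130, 108, 107, 46, 46, 40, 40, 25.
truck 1: place 139 kg, 61 kg left
truck 2: place 139 kg, 61 kg left
truck 3: place 130 kg, 70 kg left
truck 4: place 108 kg, 92 kg left
truck 5: place 107 kg, 93 kg left
truck 1: place 46 kg, 15 kg left
truck 2: place 46 kg, 15 kg left
truck 3: place 40 kg, 30 kg left
truck 4: place 40 kg, 52 kg left
truck 3: place 25 kg, 5 kg left

5 trucks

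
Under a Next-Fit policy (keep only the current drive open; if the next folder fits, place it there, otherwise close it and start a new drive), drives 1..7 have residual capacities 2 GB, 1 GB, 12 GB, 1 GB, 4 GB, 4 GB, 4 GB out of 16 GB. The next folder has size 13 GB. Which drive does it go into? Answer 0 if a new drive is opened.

Next-Fit only looks at drive 7, which has 4 GB free.
13 GB does not fit, so a new drive is opened.

0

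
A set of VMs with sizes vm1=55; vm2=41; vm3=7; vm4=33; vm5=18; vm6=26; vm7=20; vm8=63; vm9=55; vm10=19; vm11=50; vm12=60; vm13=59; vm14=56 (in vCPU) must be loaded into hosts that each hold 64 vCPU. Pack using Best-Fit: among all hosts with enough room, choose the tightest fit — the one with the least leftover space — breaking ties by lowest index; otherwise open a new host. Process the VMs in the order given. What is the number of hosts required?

Put vm1 (55 vCPU) in host 1; 9 vCPU remain.
Put vm2 (41 vCPU) in host 2; 23 vCPU remain.
Put vm3 (7 vCPU) in host 1; 2 vCPU remain.
Put vm4 (33 vCPU) in host 3; 31 vCPU remain.
Put vm5 (18 vCPU) in host 2; 5 vCPU remain.
Put vm6 (26 vCPU) in host 3; 5 vCPU remain.
Put vm7 (20 vCPU) in host 4; 44 vCPU remain.
Put vm8 (63 vCPU) in host 5; 1 vCPU remain.
Put vm9 (55 vCPU) in host 6; 9 vCPU remain.
Put vm10 (19 vCPU) in host 4; 25 vCPU remain.
Put vm11 (50 vCPU) in host 7; 14 vCPU remain.
Put vm12 (60 vCPU) in host 8; 4 vCPU remain.
Put vm13 (59 vCPU) in host 9; 5 vCPU remain.
Put vm14 (56 vCPU) in host 10; 8 vCPU remain.
Final hosts: [55,7] [41,18] [33,26] [20,19] [63] [55] [50] [60] [59] [56].

10 hosts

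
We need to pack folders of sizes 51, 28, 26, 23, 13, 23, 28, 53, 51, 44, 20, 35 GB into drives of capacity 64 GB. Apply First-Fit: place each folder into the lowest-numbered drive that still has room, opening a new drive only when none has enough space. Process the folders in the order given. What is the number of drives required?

drive 1: place 51 GB, 13 GB left
drive 2: place 28 GB, 36 GB left
drive 2: place 26 GB, 10 GB left
drive 3: place 23 GB, 41 GB left
drive 1: place 13 GB, 0 GB left
drive 3: place 23 GB, 18 GB left
drive 4: place 28 GB, 36 GB left
drive 5: place 53 GB, 11 GB left
drive 6: place 51 GB, 13 GB left
drive 7: place 44 GB, 20 GB left
drive 4: place 20 GB, 16 GB left
drive 8: place 35 GB, 29 GB left
Final drives: [51,13] [28,26] [23,23] [28,20] [53] [51] [44] [35].

8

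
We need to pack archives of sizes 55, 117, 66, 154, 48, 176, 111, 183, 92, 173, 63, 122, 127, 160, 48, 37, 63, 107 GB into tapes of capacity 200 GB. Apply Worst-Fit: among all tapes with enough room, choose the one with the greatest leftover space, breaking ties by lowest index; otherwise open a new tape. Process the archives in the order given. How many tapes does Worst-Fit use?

12

tape 1: place 55 GB, 145 GB left
tape 1: place 117 GB, 28 GB left
tape 2: place 66 GB, 134 GB left
tape 3: place 154 GB, 46 GB left
tape 2: place 48 GB, 86 GB left
tape 4: place 176 GB, 24 GB left
tape 5: place 111 GB, 89 GB left
tape 6: place 183 GB, 17 GB left
tape 7: place 92 GB, 108 GB left
tape 8: place 173 GB, 27 GB left
tape 7: place 63 GB, 45 GB left
tape 9: place 122 GB, 78 GB left
tape 10: place 127 GB, 73 GB left
tape 11: place 160 GB, 40 GB left
tape 5: place 48 GB, 41 GB left
tape 2: place 37 GB, 49 GB left
tape 9: place 63 GB, 15 GB left
tape 12: place 107 GB, 93 GB left
Final tapes: [55,117] [66,48,37] [154] [176] [111,48] [183] [92,63] [173] [122,63] [127] [160] [107].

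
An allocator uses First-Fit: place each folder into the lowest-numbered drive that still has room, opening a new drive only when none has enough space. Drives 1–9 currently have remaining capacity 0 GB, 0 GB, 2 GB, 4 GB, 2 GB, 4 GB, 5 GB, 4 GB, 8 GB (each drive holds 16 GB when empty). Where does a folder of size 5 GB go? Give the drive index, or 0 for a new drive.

7

Drives with room: drive 7 (5 GB), drive 9 (8 GB).
The first with room is drive 7.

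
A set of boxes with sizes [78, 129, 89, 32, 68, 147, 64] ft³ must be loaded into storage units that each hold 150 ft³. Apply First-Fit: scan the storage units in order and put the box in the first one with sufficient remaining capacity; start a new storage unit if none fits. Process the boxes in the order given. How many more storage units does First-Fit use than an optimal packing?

0

First-Fit: [78,32] [129] [89] [68,64] [147] → 5 storage units.
Total size 607 ft³; any packing needs at least ⌈607/150⌉ = 5 storage units.
So 5 is already optimal.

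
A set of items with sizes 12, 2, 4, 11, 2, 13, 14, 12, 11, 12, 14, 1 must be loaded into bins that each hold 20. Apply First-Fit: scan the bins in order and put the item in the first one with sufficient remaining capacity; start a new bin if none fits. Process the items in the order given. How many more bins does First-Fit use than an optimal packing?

First-Fit: [12,2,4,2] [11,1] [13] [14] [12] [11] [12] [14] → 8 bins.
8 items exceed 10 (half the capacity), and no two of those can share a bin, so at least 8 bins are needed.
So 8 is already optimal.

0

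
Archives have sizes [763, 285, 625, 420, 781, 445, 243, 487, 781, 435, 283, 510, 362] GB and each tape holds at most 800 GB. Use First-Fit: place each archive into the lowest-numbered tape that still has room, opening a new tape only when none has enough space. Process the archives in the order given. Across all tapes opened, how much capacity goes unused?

Put 763 GB in tape 1; 37 GB remain.
Put 285 GB in tape 2; 515 GB remain.
Put 625 GB in tape 3; 175 GB remain.
Put 420 GB in tape 2; 95 GB remain.
Put 781 GB in tape 4; 19 GB remain.
Put 445 GB in tape 5; 355 GB remain.
Put 243 GB in tape 5; 112 GB remain.
Put 487 GB in tape 6; 313 GB remain.
Put 781 GB in tape 7; 19 GB remain.
Put 435 GB in tape 8; 365 GB remain.
Put 283 GB in tape 6; 30 GB remain.
Put 510 GB in tape 9; 290 GB remain.
Put 362 GB in tape 8; 3 GB remain.
9 tapes × 800 GB = 7200 GB; used 6420 GB; unused 780 GB.

780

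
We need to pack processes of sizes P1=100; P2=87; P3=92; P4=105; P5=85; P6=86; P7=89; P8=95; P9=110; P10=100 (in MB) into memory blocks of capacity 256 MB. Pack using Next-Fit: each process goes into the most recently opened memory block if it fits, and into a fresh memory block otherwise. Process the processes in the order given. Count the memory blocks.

P1 (100 MB) → memory block 1 (remaining 156 MB)
P2 (87 MB) → memory block 1 (remaining 69 MB)
P3 (92 MB) → memory block 2 (remaining 164 MB)
P4 (105 MB) → memory block 2 (remaining 59 MB)
P5 (85 MB) → memory block 3 (remaining 171 MB)
P6 (86 MB) → memory block 3 (remaining 85 MB)
P7 (89 MB) → memory block 4 (remaining 167 MB)
P8 (95 MB) → memory block 4 (remaining 72 MB)
P9 (110 MB) → memory block 5 (remaining 146 MB)
P10 (100 MB) → memory block 5 (remaining 46 MB)

5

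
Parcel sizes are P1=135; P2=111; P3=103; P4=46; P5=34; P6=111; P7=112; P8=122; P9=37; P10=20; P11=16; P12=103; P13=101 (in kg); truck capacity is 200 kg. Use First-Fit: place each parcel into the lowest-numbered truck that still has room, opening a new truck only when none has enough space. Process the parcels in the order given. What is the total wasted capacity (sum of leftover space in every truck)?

549

P1 (135 kg) → truck 1 (remaining 65 kg)
P2 (111 kg) → truck 2 (remaining 89 kg)
P3 (103 kg) → truck 3 (remaining 97 kg)
P4 (46 kg) → truck 1 (remaining 19 kg)
P5 (34 kg) → truck 2 (remaining 55 kg)
P6 (111 kg) → truck 4 (remaining 89 kg)
P7 (112 kg) → truck 5 (remaining 88 kg)
P8 (122 kg) → truck 6 (remaining 78 kg)
P9 (37 kg) → truck 2 (remaining 18 kg)
P10 (20 kg) → truck 3 (remaining 77 kg)
P11 (16 kg) → truck 1 (remaining 3 kg)
P12 (103 kg) → truck 7 (remaining 97 kg)
P13 (101 kg) → truck 8 (remaining 99 kg)
8 trucks × 200 kg = 1600 kg; used 1051 kg; unused 549 kg.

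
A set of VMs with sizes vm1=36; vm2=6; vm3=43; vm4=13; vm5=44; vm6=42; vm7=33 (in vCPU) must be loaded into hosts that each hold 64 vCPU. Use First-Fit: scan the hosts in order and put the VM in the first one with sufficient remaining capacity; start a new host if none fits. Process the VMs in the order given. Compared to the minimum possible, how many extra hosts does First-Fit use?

First-Fit: [36,6,13] [43] [44] [42] [33] → 5 hosts.
5 VMs exceed 32 vCPU (half the capacity), and no two of those can share a host, so at least 5 hosts are needed.
So 5 is already optimal.

0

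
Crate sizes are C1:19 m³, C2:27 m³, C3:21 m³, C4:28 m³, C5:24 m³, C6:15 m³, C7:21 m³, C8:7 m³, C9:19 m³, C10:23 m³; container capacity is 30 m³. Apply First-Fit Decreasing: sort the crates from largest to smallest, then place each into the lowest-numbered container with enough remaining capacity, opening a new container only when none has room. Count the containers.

9

Sorted descending: 28, 27, 24, 23, 21, 21, 19, 19, 15, 7.
container 1: place 28 m³, 2 m³ left
container 2: place 27 m³, 3 m³ left
container 3: place 24 m³, 6 m³ left
container 4: place 23 m³, 7 m³ left
container 5: place 21 m³, 9 m³ left
container 6: place 21 m³, 9 m³ left
container 7: place 19 m³, 11 m³ left
container 8: place 19 m³, 11 m³ left
container 9: place 15 m³, 15 m³ left
container 4: place 7 m³, 0 m³ left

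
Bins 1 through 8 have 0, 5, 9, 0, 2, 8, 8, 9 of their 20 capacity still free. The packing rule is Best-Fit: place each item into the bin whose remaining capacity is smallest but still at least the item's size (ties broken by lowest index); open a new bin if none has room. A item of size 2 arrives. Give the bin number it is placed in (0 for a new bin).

5

Bins with room: bin 2 (5), bin 3 (9), bin 5 (2), bin 6 (8), bin 7 (8), bin 8 (9).
Tightest fit is bin 5 with 2 free.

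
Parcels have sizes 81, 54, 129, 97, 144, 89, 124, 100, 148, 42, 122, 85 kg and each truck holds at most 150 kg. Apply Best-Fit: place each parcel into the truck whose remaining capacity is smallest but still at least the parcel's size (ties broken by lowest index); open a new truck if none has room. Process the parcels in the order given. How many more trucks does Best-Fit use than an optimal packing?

Best-Fit: [81,54] [129] [97] [144] [89] [124] [100,42] [148] [122] [85] → 10 trucks.
10 parcels exceed 75 kg (half the capacity), and no two of those can share a truck, so at least 10 trucks are needed.
So 10 is already optimal.

0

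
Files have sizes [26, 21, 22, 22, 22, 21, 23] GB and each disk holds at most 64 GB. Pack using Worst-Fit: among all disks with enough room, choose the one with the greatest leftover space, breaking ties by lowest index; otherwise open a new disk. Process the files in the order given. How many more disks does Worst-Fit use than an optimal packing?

1

Worst-Fit: [26,21] [22,22] [22,21] [23] → 4 disks.
Total size 157 GB; any packing needs at least ⌈157/64⌉ = 3 disks.
An optimal packing achieves that bound: [26,23] [22,22] [22,21,21] → 3 disks.
Excess: 4 − 3 = 1.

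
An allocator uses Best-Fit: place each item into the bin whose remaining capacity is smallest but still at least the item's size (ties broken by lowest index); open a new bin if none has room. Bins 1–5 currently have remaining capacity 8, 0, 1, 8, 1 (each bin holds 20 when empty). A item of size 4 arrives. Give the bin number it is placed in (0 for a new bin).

Bins with room: bin 1 (8), bin 4 (8).
Tightest fit is bin 1 with 8 free.

1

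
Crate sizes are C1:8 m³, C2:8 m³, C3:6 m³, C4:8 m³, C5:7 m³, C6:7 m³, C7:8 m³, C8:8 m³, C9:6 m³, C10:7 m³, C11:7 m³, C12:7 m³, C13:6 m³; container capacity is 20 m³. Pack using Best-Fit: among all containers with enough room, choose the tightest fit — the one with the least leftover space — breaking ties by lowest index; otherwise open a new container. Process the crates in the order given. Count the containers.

container 1: place C1 (8 m³), 12 m³ left
container 1: place C2 (8 m³), 4 m³ left
container 2: place C3 (6 m³), 14 m³ left
container 2: place C4 (8 m³), 6 m³ left
container 3: place C5 (7 m³), 13 m³ left
container 3: place C6 (7 m³), 6 m³ left
container 4: place C7 (8 m³), 12 m³ left
container 4: place C8 (8 m³), 4 m³ left
container 2: place C9 (6 m³), 0 m³ left
container 5: place C10 (7 m³), 13 m³ left
container 5: place C11 (7 m³), 6 m³ left
container 6: place C12 (7 m³), 13 m³ left
container 3: place C13 (6 m³), 0 m³ left
Final containers: [8,8] [6,8,6] [7,7,6] [8,8] [7,7] [7].

6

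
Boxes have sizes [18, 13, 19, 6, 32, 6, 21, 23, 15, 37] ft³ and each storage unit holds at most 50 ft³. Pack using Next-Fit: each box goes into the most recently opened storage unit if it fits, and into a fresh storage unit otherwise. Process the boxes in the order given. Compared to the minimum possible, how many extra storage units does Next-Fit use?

1

Next-Fit: [18,13,19] [6,32,6] [21,23] [15] [37] → 5 storage units.
Total size 190 ft³; any packing needs at least ⌈190/50⌉ = 4 storage units.
An optimal packing achieves that bound: [37,13] [32,18] [23,21,6] [19,15,6] → 4 storage units.
Excess: 5 − 4 = 1.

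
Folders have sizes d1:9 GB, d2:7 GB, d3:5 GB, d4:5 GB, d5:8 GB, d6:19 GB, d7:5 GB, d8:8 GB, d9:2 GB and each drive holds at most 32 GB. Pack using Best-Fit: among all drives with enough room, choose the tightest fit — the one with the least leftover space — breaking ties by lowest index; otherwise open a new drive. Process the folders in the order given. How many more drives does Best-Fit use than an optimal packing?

Best-Fit: [9,7,5,5,2] [8,19,5] [8] → 3 drives.
Total size 68 GB; any packing needs at least ⌈68/32⌉ = 3 drives.
So 3 is already optimal.

0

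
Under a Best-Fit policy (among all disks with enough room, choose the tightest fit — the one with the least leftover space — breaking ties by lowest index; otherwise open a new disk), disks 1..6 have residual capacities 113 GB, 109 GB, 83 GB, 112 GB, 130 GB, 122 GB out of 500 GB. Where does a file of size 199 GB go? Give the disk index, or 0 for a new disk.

0

No disk has ≥ 199 GB free, so a new disk is opened.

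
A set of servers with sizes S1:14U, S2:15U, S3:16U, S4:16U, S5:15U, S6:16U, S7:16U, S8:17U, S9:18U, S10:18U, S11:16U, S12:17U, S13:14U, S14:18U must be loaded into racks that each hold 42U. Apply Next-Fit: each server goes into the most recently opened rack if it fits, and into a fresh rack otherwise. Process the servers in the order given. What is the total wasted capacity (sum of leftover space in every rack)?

68

Put S1 (14U) in rack 1; 28U remain.
Put S2 (15U) in rack 1; 13U remain.
Put S3 (16U) in rack 2; 26U remain.
Put S4 (16U) in rack 2; 10U remain.
Put S5 (15U) in rack 3; 27U remain.
Put S6 (16U) in rack 3; 11U remain.
Put S7 (16U) in rack 4; 26U remain.
Put S8 (17U) in rack 4; 9U remain.
Put S9 (18U) in rack 5; 24U remain.
Put S10 (18U) in rack 5; 6U remain.
Put S11 (16U) in rack 6; 26U remain.
Put S12 (17U) in rack 6; 9U remain.
Put S13 (14U) in rack 7; 28U remain.
Put S14 (18U) in rack 7; 10U remain.
7 racks × 42U = 294U; used 226U; unused 68U.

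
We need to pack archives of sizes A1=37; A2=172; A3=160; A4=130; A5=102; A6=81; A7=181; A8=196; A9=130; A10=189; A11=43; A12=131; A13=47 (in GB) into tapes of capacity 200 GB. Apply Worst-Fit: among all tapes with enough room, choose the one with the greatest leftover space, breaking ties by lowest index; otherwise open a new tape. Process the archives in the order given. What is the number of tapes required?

A1 (37 GB) → tape 1 (remaining 163 GB)
A2 (172 GB) → tape 2 (remaining 28 GB)
A3 (160 GB) → tape 1 (remaining 3 GB)
A4 (130 GB) → tape 3 (remaining 70 GB)
A5 (102 GB) → tape 4 (remaining 98 GB)
A6 (81 GB) → tape 4 (remaining 17 GB)
A7 (181 GB) → tape 5 (remaining 19 GB)
A8 (196 GB) → tape 6 (remaining 4 GB)
A9 (130 GB) → tape 7 (remaining 70 GB)
A10 (189 GB) → tape 8 (remaining 11 GB)
A11 (43 GB) → tape 3 (remaining 27 GB)
A12 (131 GB) → tape 9 (remaining 69 GB)
A13 (47 GB) → tape 7 (remaining 23 GB)

9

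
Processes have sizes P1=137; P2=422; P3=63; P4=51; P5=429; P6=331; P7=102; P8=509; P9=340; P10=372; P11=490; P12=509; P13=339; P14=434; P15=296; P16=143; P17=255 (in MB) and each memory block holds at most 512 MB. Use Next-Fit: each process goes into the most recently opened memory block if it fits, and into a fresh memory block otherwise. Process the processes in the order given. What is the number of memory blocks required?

memory block 1: place P1 (137 MB), 375 MB left
memory block 2: place P2 (422 MB), 90 MB left
memory block 2: place P3 (63 MB), 27 MB left
memory block 3: place P4 (51 MB), 461 MB left
memory block 3: place P5 (429 MB), 32 MB left
memory block 4: place P6 (331 MB), 181 MB left
memory block 4: place P7 (102 MB), 79 MB left
memory block 5: place P8 (509 MB), 3 MB left
memory block 6: place P9 (340 MB), 172 MB left
memory block 7: place P10 (372 MB), 140 MB left
memory block 8: place P11 (490 MB), 22 MB left
memory block 9: place P12 (509 MB), 3 MB left
memory block 10: place P13 (339 MB), 173 MB left
memory block 11: place P14 (434 MB), 78 MB left
memory block 12: place P15 (296 MB), 216 MB left
memory block 12: place P16 (143 MB), 73 MB left
memory block 13: place P17 (255 MB), 257 MB left

13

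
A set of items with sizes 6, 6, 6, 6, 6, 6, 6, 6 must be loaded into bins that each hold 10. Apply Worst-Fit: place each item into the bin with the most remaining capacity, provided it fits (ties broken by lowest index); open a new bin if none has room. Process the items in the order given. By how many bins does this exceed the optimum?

Worst-Fit: [6] [6] [6] [6] [6] [6] [6] [6] → 8 bins.
8 items exceed 5 (half the capacity), and no two of those can share a bin, so at least 8 bins are needed.
So 8 is already optimal.

0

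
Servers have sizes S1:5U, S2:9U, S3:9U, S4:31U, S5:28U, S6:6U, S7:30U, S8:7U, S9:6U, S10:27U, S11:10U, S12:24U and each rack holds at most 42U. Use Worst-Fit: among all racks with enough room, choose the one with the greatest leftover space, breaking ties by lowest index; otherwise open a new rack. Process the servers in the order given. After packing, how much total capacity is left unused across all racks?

Put S1 (5U) in rack 1; 37U remain.
Put S2 (9U) in rack 1; 28U remain.
Put S3 (9U) in rack 1; 19U remain.
Put S4 (31U) in rack 2; 11U remain.
Put S5 (28U) in rack 3; 14U remain.
Put S6 (6U) in rack 1; 13U remain.
Put S7 (30U) in rack 4; 12U remain.
Put S8 (7U) in rack 3; 7U remain.
Put S9 (6U) in rack 1; 7U remain.
Put S10 (27U) in rack 5; 15U remain.
Put S11 (10U) in rack 5; 5U remain.
Put S12 (24U) in rack 6; 18U remain.
6 racks × 42U = 252U; used 192U; unused 60U.

60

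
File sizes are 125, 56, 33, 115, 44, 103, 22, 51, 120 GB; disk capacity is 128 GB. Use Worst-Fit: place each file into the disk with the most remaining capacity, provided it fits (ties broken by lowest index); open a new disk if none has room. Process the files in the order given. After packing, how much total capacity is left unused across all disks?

99

125 GB → disk 1 (remaining 3 GB)
56 GB → disk 2 (remaining 72 GB)
33 GB → disk 2 (remaining 39 GB)
115 GB → disk 3 (remaining 13 GB)
44 GB → disk 4 (remaining 84 GB)
103 GB → disk 5 (remaining 25 GB)
22 GB → disk 4 (remaining 62 GB)
51 GB → disk 4 (remaining 11 GB)
120 GB → disk 6 (remaining 8 GB)
6 disks × 128 GB = 768 GB; used 669 GB; unused 99 GB.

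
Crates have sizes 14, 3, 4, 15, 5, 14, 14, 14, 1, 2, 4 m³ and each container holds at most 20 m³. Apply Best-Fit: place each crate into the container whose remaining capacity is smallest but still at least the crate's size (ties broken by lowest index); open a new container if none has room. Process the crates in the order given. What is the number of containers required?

5

14 m³ → container 1 (remaining 6 m³)
3 m³ → container 1 (remaining 3 m³)
4 m³ → container 2 (remaining 16 m³)
15 m³ → container 2 (remaining 1 m³)
5 m³ → container 3 (remaining 15 m³)
14 m³ → container 3 (remaining 1 m³)
14 m³ → container 4 (remaining 6 m³)
14 m³ → container 5 (remaining 6 m³)
1 m³ → container 2 (remaining 0 m³)
2 m³ → container 1 (remaining 1 m³)
4 m³ → container 4 (remaining 2 m³)
Final containers: [14,3,2] [4,15,1] [5,14] [14,4] [14].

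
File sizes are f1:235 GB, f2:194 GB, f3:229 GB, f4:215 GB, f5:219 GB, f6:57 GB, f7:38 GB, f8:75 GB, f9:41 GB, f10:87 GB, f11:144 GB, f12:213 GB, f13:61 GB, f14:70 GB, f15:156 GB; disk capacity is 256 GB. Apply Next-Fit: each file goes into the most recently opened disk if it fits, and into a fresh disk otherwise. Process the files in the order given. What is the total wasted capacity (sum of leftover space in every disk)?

526

disk 1: place f1 (235 GB), 21 GB left
disk 2: place f2 (194 GB), 62 GB left
disk 3: place f3 (229 GB), 27 GB left
disk 4: place f4 (215 GB), 41 GB left
disk 5: place f5 (219 GB), 37 GB left
disk 6: place f6 (57 GB), 199 GB left
disk 6: place f7 (38 GB), 161 GB left
disk 6: place f8 (75 GB), 86 GB left
disk 6: place f9 (41 GB), 45 GB left
disk 7: place f10 (87 GB), 169 GB left
disk 7: place f11 (144 GB), 25 GB left
disk 8: place f12 (213 GB), 43 GB left
disk 9: place f13 (61 GB), 195 GB left
disk 9: place f14 (70 GB), 125 GB left
disk 10: place f15 (156 GB), 100 GB left
10 disks × 256 GB = 2560 GB; used 2034 GB; unused 526 GB.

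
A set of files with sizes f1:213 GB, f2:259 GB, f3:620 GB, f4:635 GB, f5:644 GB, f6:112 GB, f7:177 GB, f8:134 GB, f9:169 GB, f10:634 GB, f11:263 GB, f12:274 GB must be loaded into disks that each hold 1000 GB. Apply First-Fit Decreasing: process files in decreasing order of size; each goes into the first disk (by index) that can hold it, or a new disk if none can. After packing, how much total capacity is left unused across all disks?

866

Sorted descending: 644, 635, 634, 620, 274, 263, 259, 213, 177, 169, 134, 112.
644 GB → disk 1 (remaining 356 GB)
635 GB → disk 2 (remaining 365 GB)
634 GB → disk 3 (remaining 366 GB)
620 GB → disk 4 (remaining 380 GB)
274 GB → disk 1 (remaining 82 GB)
263 GB → disk 2 (remaining 102 GB)
259 GB → disk 3 (remaining 107 GB)
213 GB → disk 4 (remaining 167 GB)
177 GB → disk 5 (remaining 823 GB)
169 GB → disk 5 (remaining 654 GB)
134 GB → disk 4 (remaining 33 GB)
112 GB → disk 5 (remaining 542 GB)
5 disks × 1000 GB = 5000 GB; used 4134 GB; unused 866 GB.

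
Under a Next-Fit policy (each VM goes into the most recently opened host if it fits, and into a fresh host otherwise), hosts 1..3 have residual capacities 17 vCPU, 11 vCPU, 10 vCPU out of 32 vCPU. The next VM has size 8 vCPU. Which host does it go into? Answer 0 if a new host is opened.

Next-Fit only looks at host 3, which has 10 vCPU free.
8 vCPU fits there.

3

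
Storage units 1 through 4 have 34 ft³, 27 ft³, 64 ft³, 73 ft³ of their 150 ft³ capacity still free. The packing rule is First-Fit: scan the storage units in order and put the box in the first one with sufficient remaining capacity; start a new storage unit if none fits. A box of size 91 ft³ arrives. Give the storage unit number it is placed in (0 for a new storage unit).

0

No storage unit has ≥ 91 ft³ free, so a new storage unit is opened.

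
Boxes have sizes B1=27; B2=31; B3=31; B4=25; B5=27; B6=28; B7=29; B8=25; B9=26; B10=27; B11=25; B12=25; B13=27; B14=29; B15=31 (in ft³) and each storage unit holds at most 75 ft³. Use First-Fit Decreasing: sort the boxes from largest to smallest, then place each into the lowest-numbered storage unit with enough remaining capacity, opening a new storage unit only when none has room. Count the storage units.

7

Sorted descending: 31, 31, 31, 29, 29, 28, 27, 27, 27, 27, 26, 25, 25, 25, 25.
storage unit 1: place 31 ft³, 44 ft³ left
storage unit 1: place 31 ft³, 13 ft³ left
storage unit 2: place 31 ft³, 44 ft³ left
storage unit 2: place 29 ft³, 15 ft³ left
storage unit 3: place 29 ft³, 46 ft³ left
storage unit 3: place 28 ft³, 18 ft³ left
storage unit 4: place 27 ft³, 48 ft³ left
storage unit 4: place 27 ft³, 21 ft³ left
storage unit 5: place 27 ft³, 48 ft³ left
storage unit 5: place 27 ft³, 21 ft³ left
storage unit 6: place 26 ft³, 49 ft³ left
storage unit 6: place 25 ft³, 24 ft³ left
storage unit 7: place 25 ft³, 50 ft³ left
storage unit 7: place 25 ft³, 25 ft³ left
storage unit 7: place 25 ft³, 0 ft³ left
Final storage units: [31,31] [31,29] [29,28] [27,27] [27,27] [26,25] [25,25,25].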